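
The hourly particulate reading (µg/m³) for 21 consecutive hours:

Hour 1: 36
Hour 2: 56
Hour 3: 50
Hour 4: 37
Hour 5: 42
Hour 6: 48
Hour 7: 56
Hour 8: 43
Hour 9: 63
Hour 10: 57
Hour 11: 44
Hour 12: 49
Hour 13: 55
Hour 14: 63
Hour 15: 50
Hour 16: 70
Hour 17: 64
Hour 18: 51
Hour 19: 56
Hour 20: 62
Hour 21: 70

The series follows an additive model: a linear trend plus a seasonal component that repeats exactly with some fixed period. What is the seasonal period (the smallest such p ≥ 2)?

7

First differences y_{t+1} − y_t: 20, -6, -13, 5, 6, 8, -13, 20, -6, -13, 5, 6, 8, -13, 20, -6, …
The difference pattern repeats every 7 terms and not for any smaller step, so p = 7.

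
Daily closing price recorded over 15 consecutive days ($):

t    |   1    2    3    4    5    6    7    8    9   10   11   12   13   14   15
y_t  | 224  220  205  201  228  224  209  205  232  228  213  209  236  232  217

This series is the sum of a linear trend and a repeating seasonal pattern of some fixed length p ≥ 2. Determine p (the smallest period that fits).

4

First differences y_{t+1} − y_t: -4, -15, -4, 27, -4, -15, -4, 27, -4, -15, …
The difference pattern repeats every 4 terms and not for any smaller step, so p = 4.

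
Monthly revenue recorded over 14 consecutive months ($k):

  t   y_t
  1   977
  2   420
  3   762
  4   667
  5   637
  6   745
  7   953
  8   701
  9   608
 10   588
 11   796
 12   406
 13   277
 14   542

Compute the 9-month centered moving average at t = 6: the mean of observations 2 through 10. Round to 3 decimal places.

675.667

Sum of periods 2–10: 420 + 762 + 667 + 637 + 745 + 953 + 701 + 608 + 588 = 6081
Divide by 9: 6081 / 9 = 675.667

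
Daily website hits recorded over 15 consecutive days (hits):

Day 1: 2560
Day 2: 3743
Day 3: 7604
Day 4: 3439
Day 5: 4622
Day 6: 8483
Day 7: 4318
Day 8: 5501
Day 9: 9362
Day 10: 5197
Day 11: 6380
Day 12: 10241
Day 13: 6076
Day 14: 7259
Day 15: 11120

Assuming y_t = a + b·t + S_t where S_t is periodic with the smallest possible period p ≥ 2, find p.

3

First differences y_{t+1} − y_t: 1183, 3861, -4165, 1183, 3861, -4165, 1183, 3861, …
The difference pattern repeats every 3 terms and not for any smaller step, so p = 3.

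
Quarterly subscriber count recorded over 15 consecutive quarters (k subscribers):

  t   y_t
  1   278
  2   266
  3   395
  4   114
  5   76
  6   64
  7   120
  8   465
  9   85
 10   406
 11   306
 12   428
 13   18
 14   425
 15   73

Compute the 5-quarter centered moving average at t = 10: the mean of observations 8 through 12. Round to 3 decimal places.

338.000

Sum of periods 8–12: 465 + 85 + 406 + 306 + 428 = 1690
Divide by 5: 1690 / 5 = 338.000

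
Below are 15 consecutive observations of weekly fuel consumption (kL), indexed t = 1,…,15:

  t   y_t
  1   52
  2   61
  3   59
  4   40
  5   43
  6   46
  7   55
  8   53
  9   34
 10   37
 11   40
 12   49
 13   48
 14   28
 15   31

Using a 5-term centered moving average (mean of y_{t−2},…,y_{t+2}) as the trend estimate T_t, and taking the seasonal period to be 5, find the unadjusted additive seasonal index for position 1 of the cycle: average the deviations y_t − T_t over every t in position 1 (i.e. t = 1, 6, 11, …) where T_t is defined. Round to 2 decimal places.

Season position 1 occurs at t = 6, 11 (where T_t is defined).
t=6: T_6 = 47.4000; y_6 − T_6 = 46 − 47.4000 = -1.4000
t=11: T_11 = 41.6000; y_11 − T_11 = 40 − 41.6000 = -1.6000
Mean deviation: (-1.4000 + -1.6000) / 2 = -1.50

-1.50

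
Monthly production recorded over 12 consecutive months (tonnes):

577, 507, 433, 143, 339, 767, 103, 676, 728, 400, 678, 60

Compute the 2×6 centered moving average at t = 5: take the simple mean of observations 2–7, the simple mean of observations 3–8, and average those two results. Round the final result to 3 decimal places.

Sum over 2–7: 507 + 433 + 143 + 339 + 767 + 103 = 2292
Sum over 3–8: 433 + 143 + 339 + 767 + 103 + 676 = 2461
CMA at t=5 = (2292 + 2461) / (2·6) = 4753 / 12 = 396.083

396.083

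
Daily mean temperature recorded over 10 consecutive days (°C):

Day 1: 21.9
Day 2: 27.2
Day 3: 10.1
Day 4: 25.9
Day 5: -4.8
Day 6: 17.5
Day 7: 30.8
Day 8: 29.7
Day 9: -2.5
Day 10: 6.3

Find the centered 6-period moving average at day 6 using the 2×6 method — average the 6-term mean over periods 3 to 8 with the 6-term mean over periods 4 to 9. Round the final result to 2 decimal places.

17.15

Sum over 3–8: 10.1 + 25.9 + (-4.8) + 17.5 + 30.8 + 29.7 = 109.2
Sum over 4–9: 25.9 + (-4.8) + 17.5 + 30.8 + 29.7 + (-2.5) = 96.6
CMA at t=6 = (109.2 + 96.6) / (2·6) = 205.8 / 12 = 17.15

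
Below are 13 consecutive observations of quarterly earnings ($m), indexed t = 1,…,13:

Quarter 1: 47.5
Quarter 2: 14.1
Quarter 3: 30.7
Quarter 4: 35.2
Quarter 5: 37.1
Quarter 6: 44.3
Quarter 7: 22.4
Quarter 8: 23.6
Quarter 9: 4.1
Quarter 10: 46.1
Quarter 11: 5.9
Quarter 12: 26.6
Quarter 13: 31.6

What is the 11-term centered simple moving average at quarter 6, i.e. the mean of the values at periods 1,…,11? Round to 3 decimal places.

28.273

Sum of periods 1–11: 47.5 + 14.1 + 30.7 + 35.2 + 37.1 + 44.3 + 22.4 + 23.6 + 4.1 + 46.1 + 5.9 = 311.0
Divide by 11: 311.0 / 11 = 28.273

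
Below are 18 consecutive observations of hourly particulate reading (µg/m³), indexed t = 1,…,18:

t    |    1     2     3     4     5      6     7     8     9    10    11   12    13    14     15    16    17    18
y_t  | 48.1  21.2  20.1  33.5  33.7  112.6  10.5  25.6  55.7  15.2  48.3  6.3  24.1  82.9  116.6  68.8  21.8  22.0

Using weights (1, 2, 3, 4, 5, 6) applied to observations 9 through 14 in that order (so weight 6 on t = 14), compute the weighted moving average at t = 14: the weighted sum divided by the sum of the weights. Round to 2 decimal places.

Weighted sum: 1·55.7 + 2·15.2 + 3·48.3 + 4·6.3 + 5·24.1 + 6·82.9 = 55.7 + 30.4 + 144.9 + 25.2 + 120.5 + 497.4 = 874.1
Weight total: 1 + 2 + 3 + 4 + 5 + 6 = 21
WMA = 874.1 / 21 = 41.62

41.62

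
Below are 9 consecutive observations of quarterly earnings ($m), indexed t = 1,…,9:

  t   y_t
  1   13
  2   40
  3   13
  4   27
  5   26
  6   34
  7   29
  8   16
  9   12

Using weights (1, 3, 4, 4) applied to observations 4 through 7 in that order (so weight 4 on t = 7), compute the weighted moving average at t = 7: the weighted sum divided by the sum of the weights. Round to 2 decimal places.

29.75

Weighted sum: 1·27 + 3·26 + 4·34 + 4·29 = 27 + 78 + 136 + 116 = 357
Weight total: 1 + 3 + 4 + 4 = 12
WMA = 357 / 12 = 29.75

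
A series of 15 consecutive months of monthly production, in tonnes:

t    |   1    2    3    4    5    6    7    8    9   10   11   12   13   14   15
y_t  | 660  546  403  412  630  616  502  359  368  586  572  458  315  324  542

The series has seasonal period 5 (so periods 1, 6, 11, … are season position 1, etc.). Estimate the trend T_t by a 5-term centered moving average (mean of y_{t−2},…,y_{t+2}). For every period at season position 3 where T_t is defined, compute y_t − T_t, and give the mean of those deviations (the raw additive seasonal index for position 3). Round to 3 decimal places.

Season position 3 occurs at t = 3, 8, 13 (where T_t is defined).
t=3: T_3 = 530.20000; y_3 − T_3 = 403 − 530.20000 = -127.20000
t=8: T_8 = 486.20000; y_8 − T_8 = 359 − 486.20000 = -127.20000
t=13: T_13 = 442.20000; y_13 − T_13 = 315 − 442.20000 = -127.20000
Mean deviation: (-127.20000 + -127.20000 + -127.20000) / 3 = -127.200

-127.200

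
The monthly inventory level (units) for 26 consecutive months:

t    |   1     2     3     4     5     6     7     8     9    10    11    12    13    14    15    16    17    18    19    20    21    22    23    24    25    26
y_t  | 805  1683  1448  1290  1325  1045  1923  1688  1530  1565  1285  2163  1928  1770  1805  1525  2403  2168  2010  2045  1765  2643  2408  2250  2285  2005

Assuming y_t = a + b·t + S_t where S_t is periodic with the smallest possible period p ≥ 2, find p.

5

First differences y_{t+1} − y_t: 878, -235, -158, 35, -280, 878, -235, -158, 35, -280, 878, -235, …
The difference pattern repeats every 5 terms and not for any smaller step, so p = 5.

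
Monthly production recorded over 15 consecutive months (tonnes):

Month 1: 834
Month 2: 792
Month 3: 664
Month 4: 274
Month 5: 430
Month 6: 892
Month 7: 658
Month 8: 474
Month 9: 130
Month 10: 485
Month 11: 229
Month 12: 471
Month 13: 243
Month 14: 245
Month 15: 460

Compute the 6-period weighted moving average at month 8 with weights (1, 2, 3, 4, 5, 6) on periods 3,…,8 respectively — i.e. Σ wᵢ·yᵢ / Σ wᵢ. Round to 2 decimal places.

Weighted sum: 1·664 + 2·274 + 3·430 + 4·892 + 5·658 + 6·474 = 664 + 548 + 1290 + 3568 + 3290 + 2844 = 12204
Weight total: 1 + 2 + 3 + 4 + 5 + 6 = 21
WMA = 12204 / 21 = 581.14

581.14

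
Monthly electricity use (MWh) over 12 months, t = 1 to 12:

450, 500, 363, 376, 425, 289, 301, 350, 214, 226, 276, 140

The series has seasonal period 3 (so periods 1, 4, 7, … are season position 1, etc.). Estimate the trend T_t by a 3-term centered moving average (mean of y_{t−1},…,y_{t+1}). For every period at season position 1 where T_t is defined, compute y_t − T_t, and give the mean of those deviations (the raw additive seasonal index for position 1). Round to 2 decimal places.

Season position 1 occurs at t = 4, 7, 10 (where T_t is defined).
t=4: T_4 = 388.0000; y_4 − T_4 = 376 − 388.0000 = -12.0000
t=7: T_7 = 313.3333; y_7 − T_7 = 301 − 313.3333 = -12.3333
t=10: T_10 = 238.6667; y_10 − T_10 = 226 − 238.6667 = -12.6667
Mean deviation: (-12.0000 + -12.3333 + -12.6667) / 3 = -12.33

-12.33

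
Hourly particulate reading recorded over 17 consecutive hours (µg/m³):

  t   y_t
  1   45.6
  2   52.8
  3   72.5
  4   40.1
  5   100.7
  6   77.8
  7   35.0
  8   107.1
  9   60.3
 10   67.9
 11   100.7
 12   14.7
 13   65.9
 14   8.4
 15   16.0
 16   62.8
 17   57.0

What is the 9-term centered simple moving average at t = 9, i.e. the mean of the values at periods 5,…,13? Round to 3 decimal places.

70.011

Sum of periods 5–13: 100.7 + 77.8 + 35.0 + 107.1 + 60.3 + 67.9 + 100.7 + 14.7 + 65.9 = 630.1
Divide by 9: 630.1 / 9 = 70.011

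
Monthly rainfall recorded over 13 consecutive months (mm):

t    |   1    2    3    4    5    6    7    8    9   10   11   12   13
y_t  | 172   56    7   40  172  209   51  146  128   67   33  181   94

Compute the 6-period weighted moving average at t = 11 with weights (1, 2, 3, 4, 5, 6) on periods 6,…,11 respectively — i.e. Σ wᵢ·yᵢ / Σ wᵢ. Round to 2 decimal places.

Weighted sum: 1·209 + 2·51 + 3·146 + 4·128 + 5·67 + 6·33 = 209 + 102 + 438 + 512 + 335 + 198 = 1794
Weight total: 1 + 2 + 3 + 4 + 5 + 6 = 21
WMA = 1794 / 21 = 85.43

85.43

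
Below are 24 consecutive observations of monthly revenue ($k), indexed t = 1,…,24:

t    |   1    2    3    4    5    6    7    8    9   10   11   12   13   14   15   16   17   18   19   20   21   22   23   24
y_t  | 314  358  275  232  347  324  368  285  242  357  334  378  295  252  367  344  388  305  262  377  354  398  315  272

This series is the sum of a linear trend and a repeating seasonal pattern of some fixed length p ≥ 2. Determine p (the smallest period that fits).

First differences y_{t+1} − y_t: 44, -83, -43, 115, -23, 44, -83, -43, 115, -23, 44, -83, …
The difference pattern repeats every 5 terms and not for any smaller step, so p = 5.

5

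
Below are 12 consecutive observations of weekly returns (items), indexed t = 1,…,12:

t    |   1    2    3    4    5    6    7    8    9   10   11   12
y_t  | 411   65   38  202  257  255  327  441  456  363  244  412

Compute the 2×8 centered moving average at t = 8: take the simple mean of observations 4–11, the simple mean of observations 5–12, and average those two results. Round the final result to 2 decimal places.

Sum over 4–11: 202 + 257 + 255 + 327 + 441 + 456 + 363 + 244 = 2545
Sum over 5–12: 257 + 255 + 327 + 441 + 456 + 363 + 244 + 412 = 2755
CMA at t=8 = (2545 + 2755) / (2·8) = 5300 / 16 = 331.25

331.25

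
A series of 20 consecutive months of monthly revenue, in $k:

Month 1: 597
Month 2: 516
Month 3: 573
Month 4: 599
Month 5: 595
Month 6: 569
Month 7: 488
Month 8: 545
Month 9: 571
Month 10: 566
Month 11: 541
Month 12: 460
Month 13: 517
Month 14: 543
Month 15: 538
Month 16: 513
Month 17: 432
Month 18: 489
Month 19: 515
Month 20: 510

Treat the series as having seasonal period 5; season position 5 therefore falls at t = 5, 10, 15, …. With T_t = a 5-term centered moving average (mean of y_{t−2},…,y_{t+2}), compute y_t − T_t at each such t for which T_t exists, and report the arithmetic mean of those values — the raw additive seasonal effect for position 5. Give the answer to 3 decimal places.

29.667

Season position 5 occurs at t = 5, 10, 15 (where T_t is defined).
t=5: T_5 = 564.80000; y_5 − T_5 = 595 − 564.80000 = 30.20000
t=10: T_10 = 536.60000; y_10 − T_10 = 566 − 536.60000 = 29.40000
t=15: T_15 = 508.60000; y_15 − T_15 = 538 − 508.60000 = 29.40000
Mean deviation: (30.20000 + 29.40000 + 29.40000) / 3 = 29.667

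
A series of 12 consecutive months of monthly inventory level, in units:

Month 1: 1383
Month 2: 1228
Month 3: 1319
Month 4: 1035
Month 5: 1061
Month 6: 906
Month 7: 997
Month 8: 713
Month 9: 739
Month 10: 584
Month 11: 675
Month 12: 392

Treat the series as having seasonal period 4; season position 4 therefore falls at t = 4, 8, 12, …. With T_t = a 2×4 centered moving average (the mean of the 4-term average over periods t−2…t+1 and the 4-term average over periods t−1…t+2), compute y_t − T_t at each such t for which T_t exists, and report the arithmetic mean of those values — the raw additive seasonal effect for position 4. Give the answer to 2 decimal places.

Season position 4 occurs at t = 4, 8 (where T_t is defined).
t=4: T_4 = 1120.5000; y_4 − T_4 = 1035 − 1120.5000 = -85.5000
t=8: T_8 = 798.5000; y_8 − T_8 = 713 − 798.5000 = -85.5000
Mean deviation: (-85.5000 + -85.5000) / 2 = -85.50

-85.50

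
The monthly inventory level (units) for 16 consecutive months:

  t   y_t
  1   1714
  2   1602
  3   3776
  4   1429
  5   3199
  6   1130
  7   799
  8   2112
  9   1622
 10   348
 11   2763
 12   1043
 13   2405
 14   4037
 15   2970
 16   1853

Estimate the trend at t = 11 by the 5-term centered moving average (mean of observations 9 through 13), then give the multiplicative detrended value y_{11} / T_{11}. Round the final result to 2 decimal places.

Trend T_11 = (1622 + 348 + 2763 + 1043 + 2405) / 5 = 8181/5 = 1636.2000
Ratio to trend: 2763 / 1636.2000 = 1.69

1.69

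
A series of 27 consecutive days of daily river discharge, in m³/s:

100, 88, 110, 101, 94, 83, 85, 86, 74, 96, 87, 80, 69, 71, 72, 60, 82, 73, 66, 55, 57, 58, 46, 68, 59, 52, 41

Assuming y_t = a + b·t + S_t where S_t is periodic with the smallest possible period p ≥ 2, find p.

First differences y_{t+1} − y_t: -12, 22, -9, -7, -11, 2, 1, -12, 22, -9, -7, -11, 2, 1, -12, 22, …
The difference pattern repeats every 7 terms and not for any smaller step, so p = 7.

7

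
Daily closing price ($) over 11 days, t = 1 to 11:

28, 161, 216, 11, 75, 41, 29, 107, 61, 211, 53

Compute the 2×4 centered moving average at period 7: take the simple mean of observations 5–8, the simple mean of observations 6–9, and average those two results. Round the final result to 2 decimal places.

61.25

Sum over 5–8: 75 + 41 + 29 + 107 = 252
Sum over 6–9: 41 + 29 + 107 + 61 = 238
CMA at t=7 = (252 + 238) / (2·4) = 490 / 8 = 61.25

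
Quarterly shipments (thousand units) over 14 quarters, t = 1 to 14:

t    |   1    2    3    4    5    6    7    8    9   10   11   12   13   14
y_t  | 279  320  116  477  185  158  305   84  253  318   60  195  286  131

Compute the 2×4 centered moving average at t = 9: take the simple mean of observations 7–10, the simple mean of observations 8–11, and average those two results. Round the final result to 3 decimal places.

209.375

Sum over 7–10: 305 + 84 + 253 + 318 = 960
Sum over 8–11: 84 + 253 + 318 + 60 = 715
CMA at t=9 = (960 + 715) / (2·4) = 1675 / 8 = 209.375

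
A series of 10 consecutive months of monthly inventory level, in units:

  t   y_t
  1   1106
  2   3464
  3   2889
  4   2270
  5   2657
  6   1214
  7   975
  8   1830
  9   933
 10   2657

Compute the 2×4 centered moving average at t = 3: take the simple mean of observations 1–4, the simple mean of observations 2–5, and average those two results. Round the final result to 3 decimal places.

Sum over 1–4: 1106 + 3464 + 2889 + 2270 = 9729
Sum over 2–5: 3464 + 2889 + 2270 + 2657 = 11280
CMA at t=3 = (9729 + 11280) / (2·4) = 21009 / 8 = 2626.125

2626.125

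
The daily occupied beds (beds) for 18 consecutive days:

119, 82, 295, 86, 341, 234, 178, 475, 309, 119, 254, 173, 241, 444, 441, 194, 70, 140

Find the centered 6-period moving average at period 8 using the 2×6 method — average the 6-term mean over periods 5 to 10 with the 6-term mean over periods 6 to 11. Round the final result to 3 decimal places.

Sum over 5–10: 341 + 234 + 178 + 475 + 309 + 119 = 1656
Sum over 6–11: 234 + 178 + 475 + 309 + 119 + 254 = 1569
CMA at t=8 = (1656 + 1569) / (2·6) = 3225 / 12 = 268.750

268.750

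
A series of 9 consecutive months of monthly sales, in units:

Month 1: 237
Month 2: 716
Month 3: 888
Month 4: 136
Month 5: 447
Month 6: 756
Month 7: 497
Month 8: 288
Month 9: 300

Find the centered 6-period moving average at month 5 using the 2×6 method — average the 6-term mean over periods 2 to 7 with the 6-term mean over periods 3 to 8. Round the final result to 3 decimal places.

Sum over 2–7: 716 + 888 + 136 + 447 + 756 + 497 = 3440
Sum over 3–8: 888 + 136 + 447 + 756 + 497 + 288 = 3012
CMA at t=5 = (3440 + 3012) / (2·6) = 6452 / 12 = 537.667

537.667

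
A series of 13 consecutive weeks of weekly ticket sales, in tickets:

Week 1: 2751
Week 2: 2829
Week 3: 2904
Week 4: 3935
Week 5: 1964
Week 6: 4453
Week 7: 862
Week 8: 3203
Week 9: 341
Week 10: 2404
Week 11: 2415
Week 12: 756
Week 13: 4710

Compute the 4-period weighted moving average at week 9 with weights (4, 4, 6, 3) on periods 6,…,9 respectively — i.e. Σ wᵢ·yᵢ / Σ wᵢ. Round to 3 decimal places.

Weighted sum: 4·4453 + 4·862 + 6·3203 + 3·341 = 17812 + 3448 + 19218 + 1023 = 41501
Weight total: 4 + 4 + 6 + 3 = 17
WMA = 41501 / 17 = 2441.235

2441.235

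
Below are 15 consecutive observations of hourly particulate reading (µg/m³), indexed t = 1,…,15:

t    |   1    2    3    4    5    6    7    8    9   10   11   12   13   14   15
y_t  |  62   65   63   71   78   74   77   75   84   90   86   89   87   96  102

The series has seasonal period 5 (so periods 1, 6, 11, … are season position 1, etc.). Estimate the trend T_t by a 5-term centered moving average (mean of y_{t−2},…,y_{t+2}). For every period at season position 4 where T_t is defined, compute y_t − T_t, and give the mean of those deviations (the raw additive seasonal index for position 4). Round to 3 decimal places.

1.200

Season position 4 occurs at t = 4, 9 (where T_t is defined).
t=4: T_4 = 70.20000; y_4 − T_4 = 71 − 70.20000 = 0.80000
t=9: T_9 = 82.40000; y_9 − T_9 = 84 − 82.40000 = 1.60000
Mean deviation: (0.80000 + 1.60000) / 2 = 1.200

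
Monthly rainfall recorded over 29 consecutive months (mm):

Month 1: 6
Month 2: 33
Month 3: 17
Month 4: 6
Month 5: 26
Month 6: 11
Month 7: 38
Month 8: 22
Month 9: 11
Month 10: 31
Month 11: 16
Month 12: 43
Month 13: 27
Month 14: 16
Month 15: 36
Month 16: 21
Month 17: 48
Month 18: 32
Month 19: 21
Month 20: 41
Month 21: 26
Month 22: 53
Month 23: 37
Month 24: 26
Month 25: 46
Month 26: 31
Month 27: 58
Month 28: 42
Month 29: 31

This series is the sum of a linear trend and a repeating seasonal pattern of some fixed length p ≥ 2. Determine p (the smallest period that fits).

First differences y_{t+1} − y_t: 27, -16, -11, 20, -15, 27, -16, -11, 20, -15, 27, -16, …
The difference pattern repeats every 5 terms and not for any smaller step, so p = 5.

5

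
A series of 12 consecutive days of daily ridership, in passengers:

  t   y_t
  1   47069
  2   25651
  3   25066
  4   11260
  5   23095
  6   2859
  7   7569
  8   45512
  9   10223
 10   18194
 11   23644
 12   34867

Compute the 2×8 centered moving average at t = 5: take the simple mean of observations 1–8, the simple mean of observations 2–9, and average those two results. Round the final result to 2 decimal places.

Sum over 1–8: 47069 + 25651 + 25066 + 11260 + 23095 + 2859 + 7569 + 45512 = 188081
Sum over 2–9: 25651 + 25066 + 11260 + 23095 + 2859 + 7569 + 45512 + 10223 = 151235
CMA at t=5 = (188081 + 151235) / (2·8) = 339316 / 16 = 21207.25

21207.25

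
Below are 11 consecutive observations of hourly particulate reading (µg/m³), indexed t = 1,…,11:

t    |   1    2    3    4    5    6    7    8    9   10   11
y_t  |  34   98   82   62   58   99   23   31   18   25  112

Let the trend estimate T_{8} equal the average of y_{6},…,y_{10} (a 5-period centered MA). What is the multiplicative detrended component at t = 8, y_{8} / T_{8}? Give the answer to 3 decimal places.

Trend T_8 = (99 + 23 + 31 + 18 + 25) / 5 = 196/5 = 39.20000
Ratio to trend: 31 / 39.20000 = 0.791

0.791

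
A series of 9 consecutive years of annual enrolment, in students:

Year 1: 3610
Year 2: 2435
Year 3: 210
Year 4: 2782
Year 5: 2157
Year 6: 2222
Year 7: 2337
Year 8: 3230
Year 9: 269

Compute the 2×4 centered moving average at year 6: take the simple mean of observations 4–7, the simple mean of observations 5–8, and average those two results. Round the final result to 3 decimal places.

Sum over 4–7: 2782 + 2157 + 2222 + 2337 = 9498
Sum over 5–8: 2157 + 2222 + 2337 + 3230 = 9946
CMA at t=6 = (9498 + 9946) / (2·4) = 19444 / 8 = 2430.500

2430.500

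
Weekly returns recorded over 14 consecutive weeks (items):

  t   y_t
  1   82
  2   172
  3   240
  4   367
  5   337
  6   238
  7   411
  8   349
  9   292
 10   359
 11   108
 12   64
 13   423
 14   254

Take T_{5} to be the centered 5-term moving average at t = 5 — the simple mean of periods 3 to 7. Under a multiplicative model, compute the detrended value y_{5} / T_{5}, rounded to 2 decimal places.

1.06

Trend T_5 = (240 + 367 + 337 + 238 + 411) / 5 = 1593/5 = 318.6000
Ratio to trend: 337 / 318.6000 = 1.06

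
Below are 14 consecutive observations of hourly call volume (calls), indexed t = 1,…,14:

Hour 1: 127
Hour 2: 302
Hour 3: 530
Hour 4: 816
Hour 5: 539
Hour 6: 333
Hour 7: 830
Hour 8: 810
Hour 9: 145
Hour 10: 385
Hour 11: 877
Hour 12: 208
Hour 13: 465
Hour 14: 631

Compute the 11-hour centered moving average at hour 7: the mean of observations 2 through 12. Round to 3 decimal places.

Sum of periods 2–12: 302 + 530 + 816 + 539 + 333 + 830 + 810 + 145 + 385 + 877 + 208 = 5775
Divide by 11: 5775 / 11 = 525.000

525.000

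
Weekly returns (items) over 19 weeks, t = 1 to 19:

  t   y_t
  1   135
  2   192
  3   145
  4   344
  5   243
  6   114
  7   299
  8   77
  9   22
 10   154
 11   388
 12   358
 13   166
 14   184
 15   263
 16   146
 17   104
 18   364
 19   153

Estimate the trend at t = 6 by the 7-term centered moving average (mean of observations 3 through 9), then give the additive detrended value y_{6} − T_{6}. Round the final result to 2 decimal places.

Trend T_6 = (145 + 344 + 243 + 114 + 299 + 77 + 22) / 7 = 1244/7 = 177.7143
Detrended value: 114 − 177.7143 = -63.71

-63.71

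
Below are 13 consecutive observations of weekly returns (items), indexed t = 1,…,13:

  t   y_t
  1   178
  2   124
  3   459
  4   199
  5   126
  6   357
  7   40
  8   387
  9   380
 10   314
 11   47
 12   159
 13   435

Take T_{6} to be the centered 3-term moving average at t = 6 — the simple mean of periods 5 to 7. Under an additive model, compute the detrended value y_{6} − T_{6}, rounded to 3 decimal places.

Trend T_6 = (126 + 357 + 40) / 3 = 523/3 = 174.33333
Detrended value: 357 − 174.33333 = 182.667

182.667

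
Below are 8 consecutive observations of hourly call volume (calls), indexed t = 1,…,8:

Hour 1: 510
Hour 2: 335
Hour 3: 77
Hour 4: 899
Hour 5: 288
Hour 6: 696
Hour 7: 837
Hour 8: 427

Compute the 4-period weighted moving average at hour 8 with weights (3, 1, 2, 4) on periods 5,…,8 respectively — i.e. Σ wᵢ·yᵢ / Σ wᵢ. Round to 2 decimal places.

494.20

Weighted sum: 3·288 + 1·696 + 2·837 + 4·427 = 864 + 696 + 1674 + 1708 = 4942
Weight total: 3 + 1 + 2 + 4 = 10
WMA = 4942 / 10 = 494.20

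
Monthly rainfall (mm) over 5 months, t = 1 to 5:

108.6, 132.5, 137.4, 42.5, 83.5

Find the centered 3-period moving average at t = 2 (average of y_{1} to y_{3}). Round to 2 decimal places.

126.17

Sum of periods 1–3: 108.6 + 132.5 + 137.4 = 378.5
Divide by 3: 378.5 / 3 = 126.17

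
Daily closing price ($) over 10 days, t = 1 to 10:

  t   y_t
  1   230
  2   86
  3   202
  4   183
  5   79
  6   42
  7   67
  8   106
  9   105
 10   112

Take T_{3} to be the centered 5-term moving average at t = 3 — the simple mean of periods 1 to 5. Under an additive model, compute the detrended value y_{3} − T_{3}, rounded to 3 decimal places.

46.000

Trend T_3 = (230 + 86 + 202 + 183 + 79) / 5 = 780/5 = 156.00000
Detrended value: 202 − 156.00000 = 46.000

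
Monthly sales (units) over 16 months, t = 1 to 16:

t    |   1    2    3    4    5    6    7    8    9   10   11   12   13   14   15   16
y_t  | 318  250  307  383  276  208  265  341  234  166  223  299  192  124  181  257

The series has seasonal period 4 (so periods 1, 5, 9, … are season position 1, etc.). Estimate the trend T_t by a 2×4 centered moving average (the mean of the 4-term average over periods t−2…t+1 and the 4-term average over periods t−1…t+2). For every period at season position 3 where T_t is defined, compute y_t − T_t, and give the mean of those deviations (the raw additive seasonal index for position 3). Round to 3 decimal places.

-2.250

Season position 3 occurs at t = 3, 7, 11 (where T_t is defined).
t=3: T_3 = 309.25000; y_3 − T_3 = 307 − 309.25000 = -2.25000
t=7: T_7 = 267.25000; y_7 − T_7 = 265 − 267.25000 = -2.25000
t=11: T_11 = 225.25000; y_11 − T_11 = 223 − 225.25000 = -2.25000
Mean deviation: (-2.25000 + -2.25000 + -2.25000) / 3 = -2.250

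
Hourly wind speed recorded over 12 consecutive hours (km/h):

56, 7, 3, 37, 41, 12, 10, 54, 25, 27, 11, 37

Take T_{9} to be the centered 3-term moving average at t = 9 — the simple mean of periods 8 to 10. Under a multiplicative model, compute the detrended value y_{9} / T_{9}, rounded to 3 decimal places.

0.708

Trend T_9 = (54 + 25 + 27) / 3 = 106/3 = 35.33333
Ratio to trend: 25 / 35.33333 = 0.708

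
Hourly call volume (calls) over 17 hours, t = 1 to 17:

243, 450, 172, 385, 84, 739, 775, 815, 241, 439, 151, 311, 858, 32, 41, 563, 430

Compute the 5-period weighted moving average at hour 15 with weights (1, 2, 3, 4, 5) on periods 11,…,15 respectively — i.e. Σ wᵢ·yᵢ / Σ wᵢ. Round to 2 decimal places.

245.33

Weighted sum: 1·151 + 2·311 + 3·858 + 4·32 + 5·41 = 151 + 622 + 2574 + 128 + 205 = 3680
Weight total: 1 + 2 + 3 + 4 + 5 = 15
WMA = 3680 / 15 = 245.33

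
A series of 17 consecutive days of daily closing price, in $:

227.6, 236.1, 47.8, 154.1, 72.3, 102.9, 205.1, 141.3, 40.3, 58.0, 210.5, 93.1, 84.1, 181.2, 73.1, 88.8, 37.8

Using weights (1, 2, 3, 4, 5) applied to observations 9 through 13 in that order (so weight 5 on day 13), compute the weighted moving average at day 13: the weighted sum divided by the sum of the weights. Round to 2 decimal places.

Weighted sum: 1·40.3 + 2·58.0 + 3·210.5 + 4·93.1 + 5·84.1 = 40.3 + 116.0 + 631.5 + 372.4 + 420.5 = 1580.7
Weight total: 1 + 2 + 3 + 4 + 5 = 15
WMA = 1580.7 / 15 = 105.38

105.38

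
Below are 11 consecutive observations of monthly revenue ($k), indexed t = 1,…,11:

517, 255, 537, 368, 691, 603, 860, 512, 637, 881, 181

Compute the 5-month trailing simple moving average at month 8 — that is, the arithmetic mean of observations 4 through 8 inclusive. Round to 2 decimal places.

Sum of periods 4–8: 368 + 691 + 603 + 860 + 512 = 3034
Divide by 5: 3034 / 5 = 606.80

606.80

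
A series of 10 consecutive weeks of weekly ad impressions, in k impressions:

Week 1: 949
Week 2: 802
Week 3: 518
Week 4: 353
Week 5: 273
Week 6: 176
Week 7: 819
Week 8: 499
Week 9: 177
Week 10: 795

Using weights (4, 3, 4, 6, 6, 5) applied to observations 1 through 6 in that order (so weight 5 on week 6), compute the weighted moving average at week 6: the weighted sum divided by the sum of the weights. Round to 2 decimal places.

461.07

Weighted sum: 4·949 + 3·802 + 4·518 + 6·353 + 6·273 + 5·176 = 3796 + 2406 + 2072 + 2118 + 1638 + 880 = 12910
Weight total: 4 + 3 + 4 + 6 + 6 + 5 = 28
WMA = 12910 / 28 = 461.07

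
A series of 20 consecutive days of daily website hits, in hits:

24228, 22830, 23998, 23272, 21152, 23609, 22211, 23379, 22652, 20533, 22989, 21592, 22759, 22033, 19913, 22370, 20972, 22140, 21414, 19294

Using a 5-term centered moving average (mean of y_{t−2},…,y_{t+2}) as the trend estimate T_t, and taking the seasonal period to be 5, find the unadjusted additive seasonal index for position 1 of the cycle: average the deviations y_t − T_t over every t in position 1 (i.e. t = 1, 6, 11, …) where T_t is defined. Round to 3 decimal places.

Season position 1 occurs at t = 6, 11, 16 (where T_t is defined).
t=6: T_6 = 22724.60000; y_6 − T_6 = 23609 − 22724.60000 = 884.40000
t=11: T_11 = 22105.00000; y_11 − T_11 = 22989 − 22105.00000 = 884.00000
t=16: T_16 = 21485.60000; y_16 − T_16 = 22370 − 21485.60000 = 884.40000
Mean deviation: (884.40000 + 884.00000 + 884.40000) / 3 = 884.267

884.267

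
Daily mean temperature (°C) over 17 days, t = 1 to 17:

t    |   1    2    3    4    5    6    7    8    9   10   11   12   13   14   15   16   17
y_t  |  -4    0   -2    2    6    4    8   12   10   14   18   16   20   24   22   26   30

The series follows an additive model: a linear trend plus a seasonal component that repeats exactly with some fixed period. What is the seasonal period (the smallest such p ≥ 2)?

First differences y_{t+1} − y_t: 4, -2, 4, 4, -2, 4, 4, -2, …
The difference pattern repeats every 3 terms and not for any smaller step, so p = 3.

3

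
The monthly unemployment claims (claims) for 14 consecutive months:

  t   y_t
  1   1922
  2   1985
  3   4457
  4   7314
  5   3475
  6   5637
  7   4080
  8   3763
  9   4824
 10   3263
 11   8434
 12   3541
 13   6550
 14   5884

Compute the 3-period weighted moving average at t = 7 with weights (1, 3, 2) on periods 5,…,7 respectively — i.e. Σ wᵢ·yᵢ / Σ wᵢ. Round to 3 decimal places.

Weighted sum: 1·3475 + 3·5637 + 2·4080 = 3475 + 16911 + 8160 = 28546
Weight total: 1 + 3 + 2 = 6
WMA = 28546 / 6 = 4757.667

4757.667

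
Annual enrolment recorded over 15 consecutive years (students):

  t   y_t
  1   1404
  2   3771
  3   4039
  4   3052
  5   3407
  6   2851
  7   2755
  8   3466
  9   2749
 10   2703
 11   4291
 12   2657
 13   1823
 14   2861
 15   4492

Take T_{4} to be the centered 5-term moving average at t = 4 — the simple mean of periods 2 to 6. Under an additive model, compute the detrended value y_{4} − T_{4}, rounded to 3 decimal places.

Trend T_4 = (3771 + 4039 + 3052 + 3407 + 2851) / 5 = 17120/5 = 3424.00000
Detrended value: 3052 − 3424.00000 = -372.000

-372.000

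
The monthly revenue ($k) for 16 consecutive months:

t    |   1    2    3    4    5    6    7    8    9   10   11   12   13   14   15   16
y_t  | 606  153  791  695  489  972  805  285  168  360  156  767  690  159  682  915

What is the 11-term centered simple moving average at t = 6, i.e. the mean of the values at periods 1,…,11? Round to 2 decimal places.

Sum of periods 1–11: 606 + 153 + 791 + 695 + 489 + 972 + 805 + 285 + 168 + 360 + 156 = 5480
Divide by 11: 5480 / 11 = 498.18

498.18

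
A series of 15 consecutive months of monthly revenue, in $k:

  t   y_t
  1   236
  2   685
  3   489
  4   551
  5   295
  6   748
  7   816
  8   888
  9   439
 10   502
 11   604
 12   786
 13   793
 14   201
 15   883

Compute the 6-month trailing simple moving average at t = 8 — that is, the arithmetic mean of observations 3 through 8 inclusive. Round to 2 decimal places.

631.17

Sum of periods 3–8: 489 + 551 + 295 + 748 + 816 + 888 = 3787
Divide by 6: 3787 / 6 = 631.17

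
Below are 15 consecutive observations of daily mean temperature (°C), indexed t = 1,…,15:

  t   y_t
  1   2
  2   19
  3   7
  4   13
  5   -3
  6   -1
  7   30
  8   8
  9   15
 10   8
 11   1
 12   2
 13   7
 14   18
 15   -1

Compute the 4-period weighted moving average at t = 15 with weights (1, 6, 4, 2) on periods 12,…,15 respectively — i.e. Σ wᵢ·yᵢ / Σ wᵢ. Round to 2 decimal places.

Weighted sum: 1·2 + 6·7 + 4·18 + 2·-1 = 2 + 42 + 72 + -2 = 114
Weight total: 1 + 6 + 4 + 2 = 13
WMA = 114 / 13 = 8.77

8.77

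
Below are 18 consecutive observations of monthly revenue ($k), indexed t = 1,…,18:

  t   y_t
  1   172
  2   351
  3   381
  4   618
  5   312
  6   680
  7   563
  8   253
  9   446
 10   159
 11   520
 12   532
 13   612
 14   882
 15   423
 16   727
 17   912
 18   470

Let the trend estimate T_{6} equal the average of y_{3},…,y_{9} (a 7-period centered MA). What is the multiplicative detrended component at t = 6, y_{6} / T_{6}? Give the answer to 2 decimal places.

1.46

Trend T_6 = (381 + 618 + 312 + 680 + 563 + 253 + 446) / 7 = 3253/7 = 464.7143
Ratio to trend: 680 / 464.7143 = 1.46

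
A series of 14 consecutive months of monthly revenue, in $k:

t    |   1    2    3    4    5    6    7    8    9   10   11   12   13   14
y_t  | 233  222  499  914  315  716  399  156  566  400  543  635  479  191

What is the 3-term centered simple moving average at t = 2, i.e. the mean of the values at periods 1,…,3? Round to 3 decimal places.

318.000

Sum of periods 1–3: 233 + 222 + 499 = 954
Divide by 3: 954 / 3 = 318.000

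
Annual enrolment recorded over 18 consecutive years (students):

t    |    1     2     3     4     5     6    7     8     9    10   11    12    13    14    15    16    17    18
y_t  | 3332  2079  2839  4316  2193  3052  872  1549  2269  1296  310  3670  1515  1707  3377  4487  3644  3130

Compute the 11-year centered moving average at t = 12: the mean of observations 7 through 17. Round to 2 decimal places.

Sum of periods 7–17: 872 + 1549 + 2269 + 1296 + 310 + 3670 + 1515 + 1707 + 3377 + 4487 + 3644 = 24696
Divide by 11: 24696 / 11 = 2245.09

2245.09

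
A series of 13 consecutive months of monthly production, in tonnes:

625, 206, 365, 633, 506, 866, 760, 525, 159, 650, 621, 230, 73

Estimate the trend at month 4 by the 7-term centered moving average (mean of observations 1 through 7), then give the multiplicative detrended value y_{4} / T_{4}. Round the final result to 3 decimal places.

1.119

Trend T_4 = (625 + 206 + 365 + 633 + 506 + 866 + 760) / 7 = 3961/7 = 565.85714
Ratio to trend: 633 / 565.85714 = 1.119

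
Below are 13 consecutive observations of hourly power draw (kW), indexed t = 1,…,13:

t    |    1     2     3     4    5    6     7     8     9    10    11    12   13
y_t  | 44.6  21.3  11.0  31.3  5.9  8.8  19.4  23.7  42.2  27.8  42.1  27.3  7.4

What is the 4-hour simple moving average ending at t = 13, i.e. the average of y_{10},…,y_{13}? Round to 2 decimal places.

Sum of periods 10–13: 27.8 + 42.1 + 27.3 + 7.4 = 104.6
Divide by 4: 104.6 / 4 = 26.15

26.15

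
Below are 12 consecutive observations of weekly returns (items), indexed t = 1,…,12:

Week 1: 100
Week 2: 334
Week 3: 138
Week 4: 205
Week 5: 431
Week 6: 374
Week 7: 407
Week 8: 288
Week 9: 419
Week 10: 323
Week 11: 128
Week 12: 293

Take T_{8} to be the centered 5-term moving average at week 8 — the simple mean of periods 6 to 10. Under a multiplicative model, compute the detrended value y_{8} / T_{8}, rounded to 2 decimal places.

0.80

Trend T_8 = (374 + 407 + 288 + 419 + 323) / 5 = 1811/5 = 362.2000
Ratio to trend: 288 / 362.2000 = 0.80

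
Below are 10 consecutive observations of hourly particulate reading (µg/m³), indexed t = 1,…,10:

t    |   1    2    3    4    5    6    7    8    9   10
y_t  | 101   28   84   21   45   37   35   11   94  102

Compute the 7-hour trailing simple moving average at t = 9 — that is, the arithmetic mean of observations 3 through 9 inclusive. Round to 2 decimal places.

46.71

Sum of periods 3–9: 84 + 21 + 45 + 37 + 35 + 11 + 94 = 327
Divide by 7: 327 / 7 = 46.71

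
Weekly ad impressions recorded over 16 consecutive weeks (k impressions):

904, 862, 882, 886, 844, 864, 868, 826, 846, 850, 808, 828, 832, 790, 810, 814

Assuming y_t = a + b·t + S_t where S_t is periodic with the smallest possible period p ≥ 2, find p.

First differences y_{t+1} − y_t: -42, 20, 4, -42, 20, 4, -42, 20, …
The difference pattern repeats every 3 terms and not for any smaller step, so p = 3.

3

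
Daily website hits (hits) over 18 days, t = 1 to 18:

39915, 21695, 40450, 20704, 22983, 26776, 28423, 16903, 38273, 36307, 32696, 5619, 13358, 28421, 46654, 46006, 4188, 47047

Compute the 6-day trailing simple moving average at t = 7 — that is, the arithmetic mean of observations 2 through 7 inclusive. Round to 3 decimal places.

Sum of periods 2–7: 21695 + 40450 + 20704 + 22983 + 26776 + 28423 = 161031
Divide by 6: 161031 / 6 = 26838.500

26838.500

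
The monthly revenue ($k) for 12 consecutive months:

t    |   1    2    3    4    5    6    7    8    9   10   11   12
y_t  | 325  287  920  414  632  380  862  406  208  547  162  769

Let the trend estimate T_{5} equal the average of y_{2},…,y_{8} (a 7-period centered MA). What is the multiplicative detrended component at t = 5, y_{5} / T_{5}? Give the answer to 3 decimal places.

Trend T_5 = (287 + 920 + 414 + 632 + 380 + 862 + 406) / 7 = 3901/7 = 557.28571
Ratio to trend: 632 / 557.28571 = 1.134

1.134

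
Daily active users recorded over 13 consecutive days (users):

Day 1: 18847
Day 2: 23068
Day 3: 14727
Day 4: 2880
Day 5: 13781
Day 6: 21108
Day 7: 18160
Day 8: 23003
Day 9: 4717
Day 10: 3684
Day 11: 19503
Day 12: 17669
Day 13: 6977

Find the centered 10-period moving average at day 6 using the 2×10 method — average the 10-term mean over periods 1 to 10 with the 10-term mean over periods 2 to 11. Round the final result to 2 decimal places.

Sum over 1–10: 18847 + 23068 + 14727 + 2880 + 13781 + 21108 + 18160 + 23003 + 4717 + 3684 = 143975
Sum over 2–11: 23068 + 14727 + 2880 + 13781 + 21108 + 18160 + 23003 + 4717 + 3684 + 19503 = 144631
CMA at t=6 = (143975 + 144631) / (2·10) = 288606 / 20 = 14430.30

14430.30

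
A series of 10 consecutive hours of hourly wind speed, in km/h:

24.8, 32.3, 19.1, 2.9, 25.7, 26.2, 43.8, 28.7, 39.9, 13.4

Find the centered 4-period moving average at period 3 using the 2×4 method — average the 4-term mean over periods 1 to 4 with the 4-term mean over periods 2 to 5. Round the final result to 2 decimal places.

Sum over 1–4: 24.8 + 32.3 + 19.1 + 2.9 = 79.1
Sum over 2–5: 32.3 + 19.1 + 2.9 + 25.7 = 80.0
CMA at t=3 = (79.1 + 80.0) / (2·4) = 159.1 / 8 = 19.89

19.89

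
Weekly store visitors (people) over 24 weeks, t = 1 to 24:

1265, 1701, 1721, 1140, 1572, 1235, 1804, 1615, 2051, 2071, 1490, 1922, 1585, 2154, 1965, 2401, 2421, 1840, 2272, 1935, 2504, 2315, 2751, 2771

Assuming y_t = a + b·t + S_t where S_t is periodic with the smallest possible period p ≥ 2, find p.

7

First differences y_{t+1} − y_t: 436, 20, -581, 432, -337, 569, -189, 436, 20, -581, 432, -337, 569, -189, 436, 20, …
The difference pattern repeats every 7 terms and not for any smaller step, so p = 7.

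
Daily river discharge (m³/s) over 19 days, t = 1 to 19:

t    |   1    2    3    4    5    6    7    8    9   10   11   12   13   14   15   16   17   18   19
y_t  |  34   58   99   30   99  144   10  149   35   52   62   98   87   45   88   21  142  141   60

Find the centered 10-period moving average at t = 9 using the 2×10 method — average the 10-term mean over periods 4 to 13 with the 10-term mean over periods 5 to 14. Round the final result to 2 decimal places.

Sum over 4–13: 30 + 99 + 144 + 10 + 149 + 35 + 52 + 62 + 98 + 87 = 766
Sum over 5–14: 99 + 144 + 10 + 149 + 35 + 52 + 62 + 98 + 87 + 45 = 781
CMA at t=9 = (766 + 781) / (2·10) = 1547 / 20 = 77.35

77.35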